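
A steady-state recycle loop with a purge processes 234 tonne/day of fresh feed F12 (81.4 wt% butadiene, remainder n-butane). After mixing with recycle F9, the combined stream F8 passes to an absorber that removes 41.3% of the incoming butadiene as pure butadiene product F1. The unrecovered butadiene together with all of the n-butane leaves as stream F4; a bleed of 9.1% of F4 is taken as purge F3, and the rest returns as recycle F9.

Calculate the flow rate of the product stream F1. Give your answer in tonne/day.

168.7 tonne/day

butadiene in F8: m_A = 234×0.814 + (1−0.091)·(1−0.413)·m_A, so m_A = 190.48/0.4664 = 408.38 tonne/day.
Product F1 = 0.413×408.38 = 168.66 tonne/day.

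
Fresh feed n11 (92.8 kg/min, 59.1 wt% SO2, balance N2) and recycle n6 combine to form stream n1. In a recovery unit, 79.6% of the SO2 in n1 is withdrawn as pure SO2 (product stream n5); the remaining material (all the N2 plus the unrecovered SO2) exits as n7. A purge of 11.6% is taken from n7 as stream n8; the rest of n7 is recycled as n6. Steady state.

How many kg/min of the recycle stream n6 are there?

N2 enters only via n11 and leaves only via the purge: 92.8×0.409 = 0.116×(N2 in n7), and the recovery unit passes all N2, so N2 in n1 = N2 in n7 = 327.2 kg/min.
SO2 in n1: m_A = 92.8×0.591 + (1−0.116)·(1−0.796)·m_A, so m_A = 54.845/0.8197 = 66.911 kg/min.
n7 = (1−0.796)×66.911 + 327.2 = 340.85 kg/min.
Recycle n6 = (1−0.116)×340.85 = 301.31 kg/min.

301.3 kg/min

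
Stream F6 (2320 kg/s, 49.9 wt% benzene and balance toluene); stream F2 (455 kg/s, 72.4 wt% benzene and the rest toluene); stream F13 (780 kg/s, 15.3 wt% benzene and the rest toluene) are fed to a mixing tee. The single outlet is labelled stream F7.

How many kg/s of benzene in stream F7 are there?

1606 kg/s

benzene out = benzene in = 2320×0.499 + 455×0.724 + 780×0.153 = 1606.4 kg/s.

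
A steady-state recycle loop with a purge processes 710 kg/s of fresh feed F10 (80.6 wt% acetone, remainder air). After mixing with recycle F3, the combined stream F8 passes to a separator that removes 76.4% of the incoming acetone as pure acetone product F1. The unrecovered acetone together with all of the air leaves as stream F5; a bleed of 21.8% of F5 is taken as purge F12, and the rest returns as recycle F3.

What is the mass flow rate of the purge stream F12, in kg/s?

173.8 kg/s

air enters only via F10 and leaves only via the purge: 710×0.194 = 0.218×(air in F5), and the separator passes all air, so air in F8 = air in F5 = 631.83 kg/s.
acetone in F8: m_A = 710×0.806 + (1−0.218)·(1−0.764)·m_A, so m_A = 572.26/0.8154 = 701.77 kg/s.
F5 = (1−0.764)×701.77 + 631.83 = 797.45 kg/s.
Purge F12 = 0.218×797.45 = 173.84 kg/s.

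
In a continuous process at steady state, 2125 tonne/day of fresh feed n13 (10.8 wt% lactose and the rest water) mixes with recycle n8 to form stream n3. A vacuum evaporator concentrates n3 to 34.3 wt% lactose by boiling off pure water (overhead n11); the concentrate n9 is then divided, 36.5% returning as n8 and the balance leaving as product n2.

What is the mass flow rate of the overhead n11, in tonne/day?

Overall lactose balance (none leaves overhead): lactose in fresh feed = lactose in product, i.e. 2125×0.108 = (1−0.365)·n9·0.343.
n9 = 229.5/(0.343×0.635) = 1053.7 tonne/day.
Recycle n8 = 0.365×1053.7 = 384.6 tonne/day.
Combined feed n3 = 2125 + 384.6 = 2509.6 tonne/day.
Overhead n11 = n3 − n9 = 2509.6 − 1053.7 = 1455.9 tonne/day.

1456 tonne/day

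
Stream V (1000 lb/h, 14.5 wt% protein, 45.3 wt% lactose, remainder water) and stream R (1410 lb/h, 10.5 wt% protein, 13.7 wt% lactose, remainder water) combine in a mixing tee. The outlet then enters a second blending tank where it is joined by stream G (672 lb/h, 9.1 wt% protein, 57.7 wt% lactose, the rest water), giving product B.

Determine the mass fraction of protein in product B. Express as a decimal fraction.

Overall, product flow = 3082 lb/h.
protein in = 1000×0.145 + 1410×0.105 + 672×0.091 = 354.2 lb/h.
protein fraction in B = 0.115.

0.115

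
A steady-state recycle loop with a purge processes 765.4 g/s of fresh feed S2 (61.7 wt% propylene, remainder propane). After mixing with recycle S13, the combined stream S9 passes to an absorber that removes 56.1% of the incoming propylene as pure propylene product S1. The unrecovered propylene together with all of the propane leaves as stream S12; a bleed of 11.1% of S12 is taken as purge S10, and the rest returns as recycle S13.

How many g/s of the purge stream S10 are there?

330.9 g/s

propane enters only via S2 and leaves only via the purge: 765.4×0.383 = 0.111×(propane in S12), and the absorber passes all propane, so propane in S9 = propane in S12 = 2641 g/s.
propylene in S9: m_A = 765.4×0.617 + (1−0.111)·(1−0.561)·m_A, so m_A = 472.25/0.6097 = 774.53 g/s.
S12 = (1−0.561)×774.53 + 2641 = 2981 g/s.
Purge S10 = 0.111×2981 = 330.89 g/s.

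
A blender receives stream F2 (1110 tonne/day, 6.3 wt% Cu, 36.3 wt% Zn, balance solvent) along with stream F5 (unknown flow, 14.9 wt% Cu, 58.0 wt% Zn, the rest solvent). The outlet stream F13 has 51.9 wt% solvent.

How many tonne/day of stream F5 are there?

Let F5 be the unknown flow. Total out = 1110 + F5.
solvent balance: 637.14 + 0.271·F5 = 0.519·(1110 + F5)
(0.271 − 0.519)·F5 = 0.519×1110 − 637.14 = -61.05
F5 = -61.05 / -0.248 = 246.17 tonne/day

246.2 tonne/day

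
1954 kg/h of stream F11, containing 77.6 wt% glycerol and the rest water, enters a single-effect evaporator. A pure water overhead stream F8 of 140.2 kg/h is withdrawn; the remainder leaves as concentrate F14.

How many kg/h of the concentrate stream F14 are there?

1814 kg/h

Concentrate = 1954 − 140.2 = 1813.8 kg/h.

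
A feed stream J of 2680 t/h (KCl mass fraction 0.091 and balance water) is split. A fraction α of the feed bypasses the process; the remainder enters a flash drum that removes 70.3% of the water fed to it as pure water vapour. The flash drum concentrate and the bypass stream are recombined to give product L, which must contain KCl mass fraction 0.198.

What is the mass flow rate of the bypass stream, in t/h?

All 2680×0.091 = 243.88 t/h of KCl reaches L, so L = 243.88/0.198 = 1231.7 t/h and vapour = 1448.3 t/h.
The evaporator receives (1−α)·2680 of feed at 0.909 water and removes 0.703 of that water:
0.703×0.909×(1−α)×2680 = 1448.3
(1−α) = 1448.3/1712.6 = 0.8457;  α = 0.1543.
Bypass flow = 0.1543×2680 = 413.61 t/h.

413.6 t/h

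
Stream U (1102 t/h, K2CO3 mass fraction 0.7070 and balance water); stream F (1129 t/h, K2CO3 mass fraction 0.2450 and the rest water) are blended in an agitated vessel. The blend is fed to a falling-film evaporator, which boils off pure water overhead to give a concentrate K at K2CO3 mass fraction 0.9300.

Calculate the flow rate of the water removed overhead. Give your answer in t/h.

K2CO3 entering = 1102×0.707 + 1129×0.245 = 1055.7 t/h.
All K2CO3 reports to K, so K = 1055.7/0.930 = 1135.2 t/h.
Total feed = 2231 t/h; overhead = 2231 − 1135.2 = 1095.8 t/h.

1096 t/h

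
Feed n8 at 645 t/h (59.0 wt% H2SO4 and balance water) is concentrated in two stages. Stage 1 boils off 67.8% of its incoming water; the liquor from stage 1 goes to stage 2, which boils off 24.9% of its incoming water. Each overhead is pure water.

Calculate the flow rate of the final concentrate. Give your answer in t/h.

444.5 t/h

water in feed = 645×0.410 = 264.45 t/h.
After stage 1: water left = (1−0.678)×264.45 = 85.153; stream total = 465.7 t/h.
After stage 2: water left = (1−0.249)×85.153 = 63.95; final concentrate = 444.5 t/h.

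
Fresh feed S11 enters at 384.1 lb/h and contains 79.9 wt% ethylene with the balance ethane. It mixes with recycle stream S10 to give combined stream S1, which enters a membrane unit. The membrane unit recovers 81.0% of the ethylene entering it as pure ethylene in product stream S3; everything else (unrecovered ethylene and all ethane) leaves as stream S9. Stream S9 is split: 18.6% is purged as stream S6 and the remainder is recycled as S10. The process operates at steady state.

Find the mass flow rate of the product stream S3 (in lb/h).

294.1 lb/h

ethylene in S1: m_A = 384.1×0.799 + (1−0.186)·(1−0.810)·m_A, so m_A = 306.9/0.8453 = 363.04 lb/h.
Product S3 = 0.810×363.04 = 294.07 lb/h.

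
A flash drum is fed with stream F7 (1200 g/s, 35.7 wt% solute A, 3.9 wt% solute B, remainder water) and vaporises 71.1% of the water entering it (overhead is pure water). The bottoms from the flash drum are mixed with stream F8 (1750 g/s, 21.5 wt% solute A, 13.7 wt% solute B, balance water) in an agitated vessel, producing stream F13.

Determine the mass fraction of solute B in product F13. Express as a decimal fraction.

0.118

Vapour removed = 0.711×0.604×1200 = 515.33 g/s; concentrate = 684.67 g/s.
solute B reaching the mixer = 46.8 (from concentrate) + 1750×0.137 = 286.55 g/s.
Product flow = 684.67 + 1750 = 2434.7 g/s; solute B fraction = 0.118.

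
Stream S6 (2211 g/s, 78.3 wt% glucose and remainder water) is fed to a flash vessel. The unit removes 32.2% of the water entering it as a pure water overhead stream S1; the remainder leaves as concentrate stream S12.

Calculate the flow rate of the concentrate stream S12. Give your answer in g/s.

water entering = 2211×0.217 = 479.79 g/s; overhead removed = 0.322×479.79 = 154.49 g/s.
Concentrate = 2211 − 154.49 = 2056.5 g/s.

2057 g/s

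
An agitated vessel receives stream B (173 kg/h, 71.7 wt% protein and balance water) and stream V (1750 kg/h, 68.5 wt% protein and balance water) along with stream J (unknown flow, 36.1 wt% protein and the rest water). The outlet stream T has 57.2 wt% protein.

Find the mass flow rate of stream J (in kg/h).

1056 kg/h

Let J be the unknown flow. Total out = 1923 + J.
protein balance: 1322.8 + 0.361·J = 0.572·(1923 + J)
(0.361 − 0.572)·J = 0.572×1923 − 1322.8 = -222.84
J = -222.84 / -0.211 = 1056.1 kg/h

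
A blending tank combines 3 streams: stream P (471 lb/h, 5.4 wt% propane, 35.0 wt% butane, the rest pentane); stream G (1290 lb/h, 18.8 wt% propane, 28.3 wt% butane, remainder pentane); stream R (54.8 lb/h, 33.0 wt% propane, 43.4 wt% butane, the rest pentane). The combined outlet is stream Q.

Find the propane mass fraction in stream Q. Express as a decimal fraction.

0.158

Total flow out = 471 + 1290 + 54.8 = 1815.8 lb/h.
propane in = 471×0.054 + 1290×0.188 + 54.8×0.330 = 286.04 lb/h.
propane mass fraction in Q = 286.04/1815.8 = 0.158.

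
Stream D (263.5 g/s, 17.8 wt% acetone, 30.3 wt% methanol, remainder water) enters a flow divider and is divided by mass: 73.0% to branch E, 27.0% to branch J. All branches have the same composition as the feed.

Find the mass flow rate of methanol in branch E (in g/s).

Branch E total = 0.730×263.5 = 192.35 g/s.
methanol in E = 0.303×192.35 = 58.284 g/s.

58.28 g/s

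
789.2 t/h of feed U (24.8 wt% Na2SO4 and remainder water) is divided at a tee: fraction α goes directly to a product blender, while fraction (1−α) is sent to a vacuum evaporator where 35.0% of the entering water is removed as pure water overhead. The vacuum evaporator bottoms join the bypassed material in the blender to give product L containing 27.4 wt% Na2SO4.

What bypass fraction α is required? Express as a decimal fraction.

All 789.2×0.248 = 195.72 t/h of Na2SO4 reaches L, so L = 195.72/0.274 = 714.31 t/h and vapour = 74.888 t/h.
The evaporator receives (1−α)·789.2 of feed at 0.752 water and removes 0.350 of that water:
0.350×0.752×(1−α)×789.2 = 74.888
(1−α) = 74.888/207.72 = 0.3605;  α = 0.6395.

0.639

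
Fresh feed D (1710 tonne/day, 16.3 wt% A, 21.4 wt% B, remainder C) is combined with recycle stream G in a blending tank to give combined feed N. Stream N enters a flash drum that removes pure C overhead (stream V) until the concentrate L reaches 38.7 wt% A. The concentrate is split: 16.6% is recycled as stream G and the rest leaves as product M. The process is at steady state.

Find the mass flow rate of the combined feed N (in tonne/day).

Overall A balance (none leaves overhead): A in fresh feed = A in product, i.e. 1710×0.163 = (1−0.166)·L·0.387.
L = 278.73/(0.387×0.834) = 863.59 tonne/day.
Recycle G = 0.166×863.59 = 143.36 tonne/day.
Combined feed N = 1710 + 143.36 = 1853.4 tonne/day.

1853 tonne/day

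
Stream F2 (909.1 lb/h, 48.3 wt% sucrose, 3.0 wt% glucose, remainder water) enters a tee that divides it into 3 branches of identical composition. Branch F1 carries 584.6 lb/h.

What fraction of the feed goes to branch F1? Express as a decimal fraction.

Fraction to F1 = 584.6/909.1 = 0.6431.

0.643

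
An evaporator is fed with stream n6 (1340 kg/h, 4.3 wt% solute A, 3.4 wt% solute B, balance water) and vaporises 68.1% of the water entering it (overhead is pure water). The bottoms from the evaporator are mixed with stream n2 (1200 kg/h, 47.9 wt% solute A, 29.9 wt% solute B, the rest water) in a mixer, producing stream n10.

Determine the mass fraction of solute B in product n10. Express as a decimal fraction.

0.238

Vapour removed = 0.681×0.923×1340 = 842.27 kg/h; concentrate = 497.73 kg/h.
solute B reaching the mixer = 45.56 (from concentrate) + 1200×0.299 = 404.36 kg/h.
Product flow = 497.73 + 1200 = 1697.7 kg/h; solute B fraction = 0.238.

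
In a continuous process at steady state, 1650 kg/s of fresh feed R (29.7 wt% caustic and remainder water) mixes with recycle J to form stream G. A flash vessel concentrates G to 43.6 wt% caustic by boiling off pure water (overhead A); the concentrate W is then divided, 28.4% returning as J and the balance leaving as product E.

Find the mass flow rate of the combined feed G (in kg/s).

Overall caustic balance (none leaves overhead): caustic in fresh feed = caustic in product, i.e. 1650×0.297 = (1−0.284)·W·0.436.
W = 490.05/(0.436×0.716) = 1569.8 kg/s.
Recycle J = 0.284×1569.8 = 445.82 kg/s.
Combined feed G = 1650 + 445.82 = 2095.8 kg/s.

2096 kg/s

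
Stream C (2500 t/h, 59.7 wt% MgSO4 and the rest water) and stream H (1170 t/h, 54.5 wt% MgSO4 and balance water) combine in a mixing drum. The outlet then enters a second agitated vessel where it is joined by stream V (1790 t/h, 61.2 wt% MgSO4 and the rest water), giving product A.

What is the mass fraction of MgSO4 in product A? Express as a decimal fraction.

0.5908

Overall, product flow = 5460 t/h.
MgSO4 in = 2500×0.597 + 1170×0.545 + 1790×0.612 = 3225.6 t/h.
MgSO4 fraction in A = 0.5908.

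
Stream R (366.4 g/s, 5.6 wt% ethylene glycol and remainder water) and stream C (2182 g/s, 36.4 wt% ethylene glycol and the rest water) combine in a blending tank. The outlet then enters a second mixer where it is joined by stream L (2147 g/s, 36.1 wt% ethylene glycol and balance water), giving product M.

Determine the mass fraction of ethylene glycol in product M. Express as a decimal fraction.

Overall, product flow = 4695.4 g/s.
ethylene glycol in = 366.4×0.056 + 2182×0.364 + 2147×0.361 = 1589.8 g/s.
ethylene glycol fraction in M = 0.339.

0.339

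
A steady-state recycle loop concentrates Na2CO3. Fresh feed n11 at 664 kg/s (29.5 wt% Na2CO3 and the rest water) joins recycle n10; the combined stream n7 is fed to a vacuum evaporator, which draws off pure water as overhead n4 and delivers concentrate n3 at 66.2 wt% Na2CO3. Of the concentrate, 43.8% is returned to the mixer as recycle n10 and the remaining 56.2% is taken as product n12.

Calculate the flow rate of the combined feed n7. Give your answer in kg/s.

894.6 kg/s

Overall Na2CO3 balance (none leaves overhead): Na2CO3 in fresh feed = Na2CO3 in product, i.e. 664×0.295 = (1−0.438)·n3·0.662.
n3 = 195.88/(0.662×0.562) = 526.5 kg/s.
Recycle n10 = 0.438×526.5 = 230.61 kg/s.
Combined feed n7 = 664 + 230.61 = 894.61 kg/s.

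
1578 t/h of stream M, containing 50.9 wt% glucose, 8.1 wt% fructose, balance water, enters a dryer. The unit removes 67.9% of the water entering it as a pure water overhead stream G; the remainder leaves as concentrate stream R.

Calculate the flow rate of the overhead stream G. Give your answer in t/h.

439.3 t/h

water entering = 1578×0.410 = 646.98 t/h; overhead removed = 0.679×646.98 = 439.3 t/h.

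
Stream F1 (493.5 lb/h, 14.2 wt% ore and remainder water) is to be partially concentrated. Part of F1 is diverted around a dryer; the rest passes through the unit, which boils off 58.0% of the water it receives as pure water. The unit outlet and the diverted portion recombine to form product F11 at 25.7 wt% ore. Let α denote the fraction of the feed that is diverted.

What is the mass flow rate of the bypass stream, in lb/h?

All 493.5×0.142 = 70.077 lb/h of ore reaches F11, so F11 = 70.077/0.257 = 272.67 lb/h and vapour = 220.83 lb/h.
The evaporator receives (1−α)·493.5 of feed at 0.858 water and removes 0.580 of that water:
0.580×0.858×(1−α)×493.5 = 220.83
(1−α) = 220.83/245.59 = 0.8992;  α = 0.1008.
Bypass flow = 0.1008×493.5 = 49.752 lb/h.

49.75 lb/h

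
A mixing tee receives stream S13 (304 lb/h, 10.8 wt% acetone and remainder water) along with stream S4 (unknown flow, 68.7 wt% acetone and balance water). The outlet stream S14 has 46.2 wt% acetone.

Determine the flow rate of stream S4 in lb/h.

478.3 lb/h

Let S4 be the unknown flow. Total out = 304 + S4.
acetone balance: 32.832 + 0.687·S4 = 0.462·(304 + S4)
(0.687 − 0.462)·S4 = 0.462×304 − 32.832 = 107.62
S4 = 107.62 / 0.225 = 478.29 lb/h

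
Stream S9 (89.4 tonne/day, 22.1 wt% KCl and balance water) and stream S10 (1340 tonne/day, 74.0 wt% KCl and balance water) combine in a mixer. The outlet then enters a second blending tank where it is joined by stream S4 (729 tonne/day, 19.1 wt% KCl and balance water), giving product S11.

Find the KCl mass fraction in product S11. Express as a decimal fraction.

0.533

Overall, product flow = 2158.4 tonne/day.
KCl in = 89.4×0.221 + 1340×0.740 + 729×0.191 = 1150.6 tonne/day.
KCl fraction in S11 = 0.533.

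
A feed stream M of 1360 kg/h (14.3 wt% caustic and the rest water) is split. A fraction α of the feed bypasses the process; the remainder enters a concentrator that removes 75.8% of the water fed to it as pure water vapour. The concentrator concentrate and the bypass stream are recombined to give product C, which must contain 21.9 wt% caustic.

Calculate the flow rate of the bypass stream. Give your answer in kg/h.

633.5 kg/h

All 1360×0.143 = 194.48 kg/h of caustic reaches C, so C = 194.48/0.219 = 888.04 kg/h and vapour = 471.96 kg/h.
The evaporator receives (1−α)·1360 of feed at 0.857 water and removes 0.758 of that water:
0.758×0.857×(1−α)×1360 = 471.96
(1−α) = 471.96/883.46 = 0.5342;  α = 0.4658.
Bypass flow = 0.4658×1360 = 633.46 kg/h.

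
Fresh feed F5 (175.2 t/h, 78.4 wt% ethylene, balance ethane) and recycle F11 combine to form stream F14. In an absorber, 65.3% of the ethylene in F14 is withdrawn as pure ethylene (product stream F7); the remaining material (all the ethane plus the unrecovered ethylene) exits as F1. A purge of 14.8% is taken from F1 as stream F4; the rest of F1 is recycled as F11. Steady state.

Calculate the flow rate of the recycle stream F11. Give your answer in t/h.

275.5 t/h

ethane enters only via F5 and leaves only via the purge: 175.2×0.216 = 0.148×(ethane in F1), and the absorber passes all ethane, so ethane in F14 = ethane in F1 = 255.7 t/h.
ethylene in F14: m_A = 175.2×0.784 + (1−0.148)·(1−0.653)·m_A, so m_A = 137.36/0.7044 = 195.01 t/h.
F1 = (1−0.653)×195.01 + 255.7 = 323.37 t/h.
Recycle F11 = (1−0.148)×323.37 = 275.51 t/h.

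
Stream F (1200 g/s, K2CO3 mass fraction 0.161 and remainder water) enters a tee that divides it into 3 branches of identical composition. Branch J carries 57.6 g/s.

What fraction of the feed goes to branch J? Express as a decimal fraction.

0.048

Fraction to J = 57.6/1200 = 0.0480.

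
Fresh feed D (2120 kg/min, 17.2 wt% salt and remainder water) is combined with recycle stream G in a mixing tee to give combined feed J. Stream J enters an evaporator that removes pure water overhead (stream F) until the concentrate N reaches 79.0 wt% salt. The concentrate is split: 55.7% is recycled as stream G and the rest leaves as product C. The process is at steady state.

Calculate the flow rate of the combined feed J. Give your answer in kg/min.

2700 kg/min

Overall salt balance (none leaves overhead): salt in fresh feed = salt in product, i.e. 2120×0.172 = (1−0.557)·N·0.790.
N = 364.64/(0.790×0.443) = 1041.9 kg/min.
Recycle G = 0.557×1041.9 = 580.35 kg/min.
Combined feed J = 2120 + 580.35 = 2700.3 kg/min.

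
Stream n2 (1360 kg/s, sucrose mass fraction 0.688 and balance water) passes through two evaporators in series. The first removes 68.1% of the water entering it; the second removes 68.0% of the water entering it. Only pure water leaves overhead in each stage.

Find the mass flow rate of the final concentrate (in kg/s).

979 kg/s

water in feed = 1360×0.312 = 424.32 kg/s.
After stage 1: water left = (1−0.681)×424.32 = 135.36; stream total = 1071 kg/s.
After stage 2: water left = (1−0.680)×135.36 = 43.315; final concentrate = 978.99 kg/s.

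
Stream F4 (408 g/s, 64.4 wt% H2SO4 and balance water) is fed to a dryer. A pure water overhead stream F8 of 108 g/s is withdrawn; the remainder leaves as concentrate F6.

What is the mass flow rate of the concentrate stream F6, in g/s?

300 g/s

Concentrate = 408 − 108 = 300 g/s.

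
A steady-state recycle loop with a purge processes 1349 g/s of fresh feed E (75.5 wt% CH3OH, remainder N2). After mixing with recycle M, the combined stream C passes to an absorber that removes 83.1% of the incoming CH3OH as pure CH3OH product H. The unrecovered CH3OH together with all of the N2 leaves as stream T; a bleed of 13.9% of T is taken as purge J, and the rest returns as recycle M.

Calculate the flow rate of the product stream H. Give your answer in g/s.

CH3OH in C: m_A = 1349×0.755 + (1−0.139)·(1−0.831)·m_A, so m_A = 1018.5/0.8545 = 1191.9 g/s.
Product H = 0.831×1191.9 = 990.5 g/s.

990.5 g/s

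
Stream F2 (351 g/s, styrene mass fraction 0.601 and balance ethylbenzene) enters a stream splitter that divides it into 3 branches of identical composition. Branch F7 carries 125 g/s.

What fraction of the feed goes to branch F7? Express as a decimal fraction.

0.356

Fraction to F7 = 125/351 = 0.3561.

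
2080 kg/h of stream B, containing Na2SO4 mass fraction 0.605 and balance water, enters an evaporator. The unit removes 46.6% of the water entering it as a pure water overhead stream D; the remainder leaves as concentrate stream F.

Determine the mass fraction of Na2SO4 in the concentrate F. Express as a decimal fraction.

Na2SO4 is not removed: 2080×0.605 = 1258.4 kg/h of Na2SO4 enters F.
water entering = 2080×0.395 = 821.6 kg/h; overhead removed = 0.466×821.6 = 382.87 kg/h.
Concentrate = 2080 − 382.87 = 1697.1 kg/h.
Mass fraction = 1258.4/1697.1 = 0.741.

0.741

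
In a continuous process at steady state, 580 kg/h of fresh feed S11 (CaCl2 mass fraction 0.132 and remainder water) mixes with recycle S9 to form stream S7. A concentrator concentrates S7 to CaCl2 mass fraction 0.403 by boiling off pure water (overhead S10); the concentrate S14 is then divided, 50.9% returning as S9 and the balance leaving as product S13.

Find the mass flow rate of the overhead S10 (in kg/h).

390 kg/h

Overall CaCl2 balance (none leaves overhead): CaCl2 in fresh feed = CaCl2 in product, i.e. 580×0.132 = (1−0.509)·S14·0.403.
S14 = 76.56/(0.403×0.491) = 386.91 kg/h.
Recycle S9 = 0.509×386.91 = 196.94 kg/h.
Combined feed S7 = 580 + 196.94 = 776.94 kg/h.
Overhead S10 = S7 − S14 = 776.94 − 386.91 = 390.02 kg/h.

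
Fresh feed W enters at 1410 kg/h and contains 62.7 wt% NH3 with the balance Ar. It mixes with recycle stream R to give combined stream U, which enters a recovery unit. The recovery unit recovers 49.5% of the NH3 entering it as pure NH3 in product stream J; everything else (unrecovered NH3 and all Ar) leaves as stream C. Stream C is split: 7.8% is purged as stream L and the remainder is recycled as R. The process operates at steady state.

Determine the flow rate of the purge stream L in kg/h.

Ar enters only via W and leaves only via the purge: 1410×0.373 = 0.078×(Ar in C), and the recovery unit passes all Ar, so Ar in U = Ar in C = 6742.7 kg/h.
NH3 in U: m_A = 1410×0.627 + (1−0.078)·(1−0.495)·m_A, so m_A = 884.07/0.5344 = 1654.4 kg/h.
C = (1−0.495)×1654.4 + 6742.7 = 7578.1 kg/h.
Purge L = 0.078×7578.1 = 591.09 kg/h.

591.1 kg/h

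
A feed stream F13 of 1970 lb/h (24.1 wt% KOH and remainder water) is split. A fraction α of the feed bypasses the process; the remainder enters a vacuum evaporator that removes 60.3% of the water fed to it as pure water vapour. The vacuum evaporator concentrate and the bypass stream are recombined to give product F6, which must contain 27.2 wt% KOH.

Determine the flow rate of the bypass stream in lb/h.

1479 lb/h

All 1970×0.241 = 474.77 lb/h of KOH reaches F6, so F6 = 474.77/0.272 = 1745.5 lb/h and vapour = 224.52 lb/h.
The evaporator receives (1−α)·1970 of feed at 0.759 water and removes 0.603 of that water:
0.603×0.759×(1−α)×1970 = 224.52
(1−α) = 224.52/901.62 = 0.2490;  α = 0.7510.
Bypass flow = 0.7510×1970 = 1479.4 lb/h.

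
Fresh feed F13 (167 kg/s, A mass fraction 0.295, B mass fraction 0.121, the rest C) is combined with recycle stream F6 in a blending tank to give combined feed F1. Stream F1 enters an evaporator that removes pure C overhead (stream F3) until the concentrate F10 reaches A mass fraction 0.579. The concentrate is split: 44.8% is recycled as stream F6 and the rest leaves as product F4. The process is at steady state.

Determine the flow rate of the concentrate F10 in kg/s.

Overall A balance (none leaves overhead): A in fresh feed = A in product, i.e. 167×0.295 = (1−0.448)·F10·0.579.
F10 = 49.265/(0.579×0.552) = 154.14 kg/s.

154.1 kg/s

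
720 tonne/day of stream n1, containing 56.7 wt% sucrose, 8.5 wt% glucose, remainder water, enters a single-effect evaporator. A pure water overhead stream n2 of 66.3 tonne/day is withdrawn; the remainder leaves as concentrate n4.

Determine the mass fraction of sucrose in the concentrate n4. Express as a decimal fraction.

sucrose is not removed: 720×0.567 = 408.24 tonne/day of sucrose enters n4.
Concentrate = 720 − 66.3 = 653.7 tonne/day.
Mass fraction = 408.24/653.7 = 0.625.

0.625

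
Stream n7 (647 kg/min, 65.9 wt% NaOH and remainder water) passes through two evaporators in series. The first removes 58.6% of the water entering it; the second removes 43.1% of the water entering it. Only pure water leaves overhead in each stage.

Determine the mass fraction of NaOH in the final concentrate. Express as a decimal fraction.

water in feed = 647×0.341 = 220.63 kg/min.
After stage 1: water left = (1−0.586)×220.63 = 91.34; stream total = 517.71 kg/min.
After stage 2: water left = (1−0.431)×91.34 = 51.972; final concentrate = 478.35 kg/min.
NaOH fraction = 426.37/478.35 = 0.891.

0.891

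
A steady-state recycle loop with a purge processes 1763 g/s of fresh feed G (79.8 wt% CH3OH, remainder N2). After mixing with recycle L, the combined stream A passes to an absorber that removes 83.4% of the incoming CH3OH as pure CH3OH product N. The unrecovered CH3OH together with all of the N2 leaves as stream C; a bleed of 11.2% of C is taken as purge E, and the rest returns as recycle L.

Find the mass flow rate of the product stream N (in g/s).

1376 g/s

CH3OH in A: m_A = 1763×0.798 + (1−0.112)·(1−0.834)·m_A, so m_A = 1406.9/0.8526 = 1650.1 g/s.
Product N = 0.834×1650.1 = 1376.2 g/s.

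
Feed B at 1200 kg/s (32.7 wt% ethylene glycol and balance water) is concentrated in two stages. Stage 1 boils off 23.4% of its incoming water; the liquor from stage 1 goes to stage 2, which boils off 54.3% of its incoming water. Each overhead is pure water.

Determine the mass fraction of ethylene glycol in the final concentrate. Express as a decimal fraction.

0.581

water in feed = 1200×0.673 = 807.6 kg/s.
After stage 1: water left = (1−0.234)×807.6 = 618.62; stream total = 1011 kg/s.
After stage 2: water left = (1−0.543)×618.62 = 282.71; final concentrate = 675.11 kg/s.
ethylene glycol fraction = 392.4/675.11 = 0.581.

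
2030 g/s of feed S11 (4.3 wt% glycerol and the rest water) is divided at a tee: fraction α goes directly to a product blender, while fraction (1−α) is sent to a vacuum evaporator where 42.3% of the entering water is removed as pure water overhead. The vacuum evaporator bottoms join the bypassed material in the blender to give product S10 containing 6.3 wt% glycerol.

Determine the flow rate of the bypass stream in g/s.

438 g/s

All 2030×0.043 = 87.29 g/s of glycerol reaches S10, so S10 = 87.29/0.063 = 1385.6 g/s and vapour = 644.44 g/s.
The evaporator receives (1−α)·2030 of feed at 0.957 water and removes 0.423 of that water:
0.423×0.957×(1−α)×2030 = 644.44
(1−α) = 644.44/821.77 = 0.7842;  α = 0.2158.
Bypass flow = 0.2158×2030 = 438.04 g/s.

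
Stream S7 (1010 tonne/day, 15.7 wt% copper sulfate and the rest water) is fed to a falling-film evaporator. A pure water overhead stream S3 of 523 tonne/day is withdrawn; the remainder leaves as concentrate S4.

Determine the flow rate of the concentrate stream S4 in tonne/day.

Concentrate = 1010 − 523 = 487 tonne/day.

487 tonne/day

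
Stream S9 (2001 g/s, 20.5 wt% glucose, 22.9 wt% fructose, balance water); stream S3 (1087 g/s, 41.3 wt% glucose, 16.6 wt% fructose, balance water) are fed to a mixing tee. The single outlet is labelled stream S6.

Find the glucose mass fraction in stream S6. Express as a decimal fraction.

Total flow out = 2001 + 1087 = 3088 g/s.
glucose in = 2001×0.205 + 1087×0.413 = 859.14 g/s.
glucose mass fraction in S6 = 859.14/3088 = 0.278.

0.278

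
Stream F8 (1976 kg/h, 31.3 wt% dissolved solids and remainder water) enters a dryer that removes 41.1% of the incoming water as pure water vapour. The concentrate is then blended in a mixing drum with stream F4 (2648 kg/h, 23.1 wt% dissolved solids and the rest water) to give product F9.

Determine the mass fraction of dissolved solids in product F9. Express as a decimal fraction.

Vapour removed = 0.411×0.687×1976 = 557.94 kg/h; concentrate = 1418.1 kg/h.
dissolved solids reaching the mixer = 618.49 (from concentrate) + 2648×0.231 = 1230.2 kg/h.
Product flow = 1418.1 + 2648 = 4066.1 kg/h; dissolved solids fraction = 0.303.

0.303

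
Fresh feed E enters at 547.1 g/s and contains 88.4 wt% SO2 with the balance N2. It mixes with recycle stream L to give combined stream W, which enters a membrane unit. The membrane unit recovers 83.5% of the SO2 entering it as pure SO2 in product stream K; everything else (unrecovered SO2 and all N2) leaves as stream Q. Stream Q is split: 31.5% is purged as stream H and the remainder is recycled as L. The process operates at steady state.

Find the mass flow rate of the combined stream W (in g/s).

746.7 g/s

N2 enters only via E and leaves only via the purge: 547.1×0.116 = 0.315×(N2 in Q), and the membrane unit passes all N2, so N2 in W = N2 in Q = 201.47 g/s.
SO2 in W: m_A = 547.1×0.884 + (1−0.315)·(1−0.835)·m_A, so m_A = 483.64/0.8870 = 545.26 g/s.
W = 545.26 + 201.47 = 746.74 g/s.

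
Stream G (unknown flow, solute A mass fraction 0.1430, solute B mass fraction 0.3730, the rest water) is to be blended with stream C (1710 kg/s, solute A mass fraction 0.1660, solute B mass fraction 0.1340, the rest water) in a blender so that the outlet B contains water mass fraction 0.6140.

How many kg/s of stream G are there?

Let G be the unknown flow. Total out = 1710 + G.
water balance: 1197 + 0.484·G = 0.614·(1710 + G)
(0.484 − 0.614)·G = 0.614×1710 − 1197 = -147.06
G = -147.06 / -0.130 = 1131.2 kg/s

1131 kg/s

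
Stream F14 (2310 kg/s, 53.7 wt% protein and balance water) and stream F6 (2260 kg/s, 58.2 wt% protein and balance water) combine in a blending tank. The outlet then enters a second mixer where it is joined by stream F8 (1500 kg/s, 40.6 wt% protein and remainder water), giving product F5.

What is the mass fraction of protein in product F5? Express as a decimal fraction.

Overall, product flow = 6070 kg/s.
protein in = 2310×0.537 + 2260×0.582 + 1500×0.406 = 3164.8 kg/s.
protein fraction in F5 = 0.521.

0.521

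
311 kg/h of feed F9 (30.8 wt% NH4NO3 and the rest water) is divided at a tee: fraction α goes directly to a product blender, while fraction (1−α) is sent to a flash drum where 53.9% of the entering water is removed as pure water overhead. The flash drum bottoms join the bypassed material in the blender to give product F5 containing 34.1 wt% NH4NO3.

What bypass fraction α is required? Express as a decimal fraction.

0.741

All 311×0.308 = 95.788 kg/h of NH4NO3 reaches F5, so F5 = 95.788/0.341 = 280.9 kg/h and vapour = 30.097 kg/h.
The evaporator receives (1−α)·311 of feed at 0.692 water and removes 0.539 of that water:
0.539×0.692×(1−α)×311 = 30.097
(1−α) = 30.097/116 = 0.2595;  α = 0.7405.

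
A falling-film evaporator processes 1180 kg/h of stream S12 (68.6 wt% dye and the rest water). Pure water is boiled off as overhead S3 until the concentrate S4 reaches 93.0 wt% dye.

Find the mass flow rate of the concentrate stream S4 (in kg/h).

870.4 kg/h

dye is conserved: 1180×0.686 = 809.48 kg/h all reports to the concentrate.
Concentrate = 809.48/(target fraction) = 870.41 kg/h.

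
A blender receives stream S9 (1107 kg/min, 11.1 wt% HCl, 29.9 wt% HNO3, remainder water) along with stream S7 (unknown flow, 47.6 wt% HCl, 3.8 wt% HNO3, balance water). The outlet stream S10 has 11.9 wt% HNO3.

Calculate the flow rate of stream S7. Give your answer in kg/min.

2460 kg/min

Let S7 be the unknown flow. Total out = 1107 + S7.
HNO3 balance: 330.99 + 0.038·S7 = 0.119·(1107 + S7)
(0.038 − 0.119)·S7 = 0.119×1107 − 330.99 = -199.26
S7 = -199.26 / -0.081 = 2460 kg/min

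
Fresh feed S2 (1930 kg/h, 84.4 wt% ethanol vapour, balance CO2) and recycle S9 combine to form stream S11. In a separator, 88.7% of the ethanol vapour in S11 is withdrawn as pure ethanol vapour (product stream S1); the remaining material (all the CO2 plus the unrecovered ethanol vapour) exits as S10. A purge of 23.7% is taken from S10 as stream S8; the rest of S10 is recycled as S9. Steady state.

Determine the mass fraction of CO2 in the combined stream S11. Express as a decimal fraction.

CO2 enters only via S2 and leaves only via the purge: 1930×0.156 = 0.237×(CO2 in S10), and the separator passes all CO2, so CO2 in S11 = CO2 in S10 = 1270.4 kg/h.
ethanol vapour in S11: m_A = 1930×0.844 + (1−0.237)·(1−0.887)·m_A, so m_A = 1628.9/0.9138 = 1782.6 kg/h.
S11 = 1782.6 + 1270.4 = 3053 kg/h.
CO2 fraction in S11 = 1270.4/3053 = 0.416.

0.416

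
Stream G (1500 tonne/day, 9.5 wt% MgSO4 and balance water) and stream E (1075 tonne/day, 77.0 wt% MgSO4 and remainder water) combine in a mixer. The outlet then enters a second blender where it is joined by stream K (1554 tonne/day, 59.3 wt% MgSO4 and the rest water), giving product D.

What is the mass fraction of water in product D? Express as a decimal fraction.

0.542

Overall, product flow = 4129 tonne/day.
water in = 1500×0.905 + 1075×0.230 + 1554×0.407 = 2237.2 tonne/day.
water fraction in D = 0.542.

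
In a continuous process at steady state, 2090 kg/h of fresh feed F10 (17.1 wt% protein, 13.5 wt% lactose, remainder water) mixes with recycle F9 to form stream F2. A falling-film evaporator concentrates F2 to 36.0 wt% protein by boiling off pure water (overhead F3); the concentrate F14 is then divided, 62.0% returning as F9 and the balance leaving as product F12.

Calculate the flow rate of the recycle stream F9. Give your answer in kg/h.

Overall protein balance (none leaves overhead): protein in fresh feed = protein in product, i.e. 2090×0.171 = (1−0.620)·F14·0.360.
F14 = 357.39/(0.360×0.380) = 2612.5 kg/h.
Recycle F9 = 0.620×2612.5 = 1619.8 kg/h.

1620 kg/h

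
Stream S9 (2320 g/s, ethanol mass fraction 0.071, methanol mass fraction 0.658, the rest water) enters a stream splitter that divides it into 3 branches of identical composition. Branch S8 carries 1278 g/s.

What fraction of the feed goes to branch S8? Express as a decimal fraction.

Fraction to S8 = 1278/2320 = 0.5509.

0.551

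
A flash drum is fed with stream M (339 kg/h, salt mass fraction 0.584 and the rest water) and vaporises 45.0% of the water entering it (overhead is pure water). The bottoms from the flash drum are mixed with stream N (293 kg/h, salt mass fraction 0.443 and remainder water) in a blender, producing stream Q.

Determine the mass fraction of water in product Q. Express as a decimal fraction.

Vapour removed = 0.450×0.416×339 = 63.461 kg/h; concentrate = 275.54 kg/h.
water reaching the mixer = 77.563 (from concentrate) + 293×0.557 = 240.76 kg/h.
Product flow = 275.54 + 293 = 568.54 kg/h; water fraction = 0.423.

0.423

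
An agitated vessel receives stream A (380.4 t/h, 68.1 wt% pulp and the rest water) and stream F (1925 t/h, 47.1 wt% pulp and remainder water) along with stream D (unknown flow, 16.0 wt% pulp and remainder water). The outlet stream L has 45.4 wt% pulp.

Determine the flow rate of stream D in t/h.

405 t/h

Let D be the unknown flow. Total out = 2305.4 + D.
pulp balance: 1165.7 + 0.160·D = 0.454·(2305.4 + D)
(0.160 − 0.454)·D = 0.454×2305.4 − 1165.7 = -119.08
D = -119.08 / -0.294 = 405.02 t/h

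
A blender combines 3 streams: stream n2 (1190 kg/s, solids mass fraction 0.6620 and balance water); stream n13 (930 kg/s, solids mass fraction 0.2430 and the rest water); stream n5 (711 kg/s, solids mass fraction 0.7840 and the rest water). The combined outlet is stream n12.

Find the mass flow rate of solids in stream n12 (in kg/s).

solids out = solids in = 1190×0.662 + 930×0.243 + 711×0.784 = 1571.2 kg/s.

1571 kg/s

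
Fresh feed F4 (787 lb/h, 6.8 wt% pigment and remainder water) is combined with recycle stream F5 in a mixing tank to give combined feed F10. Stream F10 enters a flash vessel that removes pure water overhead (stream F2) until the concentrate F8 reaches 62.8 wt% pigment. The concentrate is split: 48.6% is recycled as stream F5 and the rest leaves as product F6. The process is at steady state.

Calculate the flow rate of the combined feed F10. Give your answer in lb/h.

867.6 lb/h

Overall pigment balance (none leaves overhead): pigment in fresh feed = pigment in product, i.e. 787×0.068 = (1−0.486)·F8·0.628.
F8 = 53.516/(0.628×0.514) = 165.79 lb/h.
Recycle F5 = 0.486×165.79 = 80.574 lb/h.
Combined feed F10 = 787 + 80.574 = 867.57 lb/h.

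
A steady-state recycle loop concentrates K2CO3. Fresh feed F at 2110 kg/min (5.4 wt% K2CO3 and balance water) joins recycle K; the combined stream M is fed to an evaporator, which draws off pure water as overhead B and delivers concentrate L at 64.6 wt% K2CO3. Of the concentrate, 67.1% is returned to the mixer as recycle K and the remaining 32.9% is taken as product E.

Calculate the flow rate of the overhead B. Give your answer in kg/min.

1934 kg/min

Overall K2CO3 balance (none leaves overhead): K2CO3 in fresh feed = K2CO3 in product, i.e. 2110×0.054 = (1−0.671)·L·0.646.
L = 113.94/(0.646×0.329) = 536.1 kg/min.
Recycle K = 0.671×536.1 = 359.72 kg/min.
Combined feed M = 2110 + 359.72 = 2469.7 kg/min.
Overhead B = M − L = 2469.7 − 536.1 = 1933.6 kg/min.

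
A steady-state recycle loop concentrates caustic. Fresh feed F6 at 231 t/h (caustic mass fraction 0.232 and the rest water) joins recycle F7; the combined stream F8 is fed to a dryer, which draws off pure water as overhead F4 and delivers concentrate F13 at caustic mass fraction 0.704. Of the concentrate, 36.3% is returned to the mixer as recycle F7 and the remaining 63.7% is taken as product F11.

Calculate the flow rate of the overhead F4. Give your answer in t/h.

154.9 t/h

Overall caustic balance (none leaves overhead): caustic in fresh feed = caustic in product, i.e. 231×0.232 = (1−0.363)·F13·0.704.
F13 = 53.592/(0.704×0.637) = 119.51 t/h.
Recycle F7 = 0.363×119.51 = 43.38 t/h.
Combined feed F8 = 231 + 43.38 = 274.38 t/h.
Overhead F4 = F8 − F13 = 274.38 − 119.51 = 154.88 t/h.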